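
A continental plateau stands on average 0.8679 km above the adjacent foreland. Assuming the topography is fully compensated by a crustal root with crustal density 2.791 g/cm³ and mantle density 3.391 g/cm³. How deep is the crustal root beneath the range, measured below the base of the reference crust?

Isostatic balance requires: the weight of the topography is balanced by the buoyancy of the root, ρ_c h = (ρ_m − ρ_c) r.
r = h · ρ_c / (ρ_m − ρ_c) = 0.8679 km × 2.791 / (3.391 − 2.791) = 4.04 km.

4.04 km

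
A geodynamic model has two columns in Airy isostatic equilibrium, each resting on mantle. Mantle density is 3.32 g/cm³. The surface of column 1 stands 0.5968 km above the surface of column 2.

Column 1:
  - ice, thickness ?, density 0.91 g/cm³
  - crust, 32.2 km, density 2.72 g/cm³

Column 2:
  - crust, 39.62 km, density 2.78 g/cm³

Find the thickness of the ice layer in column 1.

Take the compensation level at the base of the deeper column (depth z_c below the surface of column 1) and equate Σ ρ_i t_i down to z_c; mantle fills any gap and the z_c terms cancel.
Column 1: x×0.91 + 32.2×2.72 + (z_c − 32.2 − x)×3.32
Column 2: 0.5968×0 + 39.62×2.78 + (z_c − 0.5968 − 39.62)×3.32
The z_c×3.32 term appears on both sides and cancels. Collect the known terms of each column as K = Σ(ρt)_known − 3.32 × (depth of known layers): K_1 = 87.584 − 3.32×32.2 = −19.32; K_2 = 110.1436 − 3.32×(0.5968 + 39.62) = −23.376176.
Balance: K_1 − x×(3.32 − 0.91) = K_2, so x = (K_1 − K_2)/(3.32 − 0.91) = 4.05618/2.41 = 1.68 km.

1.68 km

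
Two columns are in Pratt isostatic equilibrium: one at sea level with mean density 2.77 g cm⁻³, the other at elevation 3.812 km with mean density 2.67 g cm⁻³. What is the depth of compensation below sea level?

ρ_ref D = ρ (D + h) → D (ρ_ref − ρ) = ρ h.
D = ρ h/(ρ_ref − ρ) = 2.67 × 3.812 km/(2.77 − 2.67) = 102 km.

102 km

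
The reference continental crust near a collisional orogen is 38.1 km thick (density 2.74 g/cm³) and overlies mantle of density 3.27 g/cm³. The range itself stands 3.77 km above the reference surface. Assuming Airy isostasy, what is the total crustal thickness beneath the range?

Root depth r = h ρ_c / (ρ_m − ρ_c) = 3.77 km × 2.74 / 0.53 = 19.49 km.
Total thickness = T + h + r = 38.1 km + 3.77 km + 19.49 km = 61.4 km.

61.4 km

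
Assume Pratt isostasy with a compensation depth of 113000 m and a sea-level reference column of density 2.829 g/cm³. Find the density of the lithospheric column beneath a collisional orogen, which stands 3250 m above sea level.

Pratt balance: ρ_ref D = ρ (D + h).
ρ = ρ_ref D/(D + h) = 2.829 × 113000 m/(113000 m + 3250 m) = 2.75 g/cm³.

2.75 g/cm³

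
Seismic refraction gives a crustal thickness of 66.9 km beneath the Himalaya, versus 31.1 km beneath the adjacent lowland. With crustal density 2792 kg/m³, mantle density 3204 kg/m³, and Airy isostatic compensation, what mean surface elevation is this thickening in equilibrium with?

4.6 km

Excess crust Δ = 66.9 km − 31.1 km = 35.8 km, split between elevation h and root r with h + r = Δ.
Airy balance ρ_c h = (ρ_m − ρ_c) r gives r = h ρ_c/(ρ_m − ρ_c), so h (1 + ρ_c/(ρ_m − ρ_c)) = Δ, i.e. h = Δ (ρ_m − ρ_c)/ρ_m.
h = 35.8 km × 412/3204 = 4.6 km.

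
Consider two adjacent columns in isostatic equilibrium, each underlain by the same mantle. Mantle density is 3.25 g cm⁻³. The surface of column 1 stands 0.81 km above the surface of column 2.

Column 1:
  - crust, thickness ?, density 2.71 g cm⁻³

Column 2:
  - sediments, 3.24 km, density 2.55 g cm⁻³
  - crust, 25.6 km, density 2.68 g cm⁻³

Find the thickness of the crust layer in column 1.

Take the compensation level at the base of the deeper column (depth z_c below the surface of column 1) and equate Σ ρ_i t_i down to z_c; mantle fills any gap and the z_c terms cancel.
Column 1: x×2.71 + (z_c − 0 − x)×3.25
Column 2: 0.81×0 + 3.24×2.55 + 25.6×2.68 + (z_c − 0.81 − 28.84)×3.25
The z_c×3.25 term appears on both sides and cancels. Collect the known terms of each column as K = Σ(ρt)_known − 3.25 × (depth of known layers): K_1 = 0 − 3.25×0 = 0; K_2 = 76.87 − 3.25×(0.81 + 28.84) = −19.4925.
Balance: K_1 − x×(3.25 − 2.71) = K_2, so x = (K_1 − K_2)/(3.25 − 2.71) = 19.4925/0.54 = 36.1 km.

36.1 km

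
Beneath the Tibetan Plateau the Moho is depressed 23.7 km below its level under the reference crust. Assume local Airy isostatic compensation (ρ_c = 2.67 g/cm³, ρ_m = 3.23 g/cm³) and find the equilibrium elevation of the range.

Equating mass per unit area of the two columns: ρ_c h = (ρ_m − ρ_c) r.
h = r (ρ_m − ρ_c) / ρ_c = 23.7 km × (3.23 − 2.67) / 2.67 = 4.97 km.

4.97 km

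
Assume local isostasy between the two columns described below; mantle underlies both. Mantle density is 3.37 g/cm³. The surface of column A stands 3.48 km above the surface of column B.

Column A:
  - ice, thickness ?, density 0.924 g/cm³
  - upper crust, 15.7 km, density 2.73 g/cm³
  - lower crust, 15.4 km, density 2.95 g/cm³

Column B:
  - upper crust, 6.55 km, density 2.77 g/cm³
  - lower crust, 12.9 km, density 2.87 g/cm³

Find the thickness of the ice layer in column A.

2.29 km

Take the compensation level at the base of the deeper column (depth z_c below the surface of column A) and equate Σ ρ_i t_i down to z_c; mantle fills any gap and the z_c terms cancel.
Column A: x×0.924 + 15.7×2.73 + 15.4×2.95 + (z_c − 31.1 − x)×3.37
Column B: 3.48×0 + 6.55×2.77 + 12.9×2.87 + (z_c − 3.48 − 19.45)×3.37
The z_c×3.37 term appears on both sides and cancels. Collect the known terms of each column as K = Σ(ρt)_known − 3.37 × (depth of known layers): K_A = 88.291 − 3.37×31.1 = −16.516; K_B = 55.1665 − 3.37×(3.48 + 19.45) = −22.1076.
Balance: K_A − x×(3.37 − 0.924) = K_B, so x = (K_A − K_B)/(3.37 − 0.924) = 5.5916/2.446 = 2.29 km.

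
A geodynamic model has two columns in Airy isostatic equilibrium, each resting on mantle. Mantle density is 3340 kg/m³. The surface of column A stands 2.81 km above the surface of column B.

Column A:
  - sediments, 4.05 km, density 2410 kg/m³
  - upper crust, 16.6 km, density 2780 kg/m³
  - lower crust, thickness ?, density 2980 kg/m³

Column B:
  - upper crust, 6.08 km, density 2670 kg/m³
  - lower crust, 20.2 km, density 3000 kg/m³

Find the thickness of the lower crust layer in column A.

Take the compensation level at the base of the deeper column (depth z_c below the surface of column A) and equate Σ ρ_i t_i down to z_c; mantle fills any gap and the z_c terms cancel.
Column A: 4.05×2410 + 16.6×2780 + x×2980 + (z_c − 20.65 − x)×3340
Column B: 2.81×0 + 6.08×2670 + 20.2×3000 + (z_c − 2.81 − 26.28)×3340
The z_c×3340 term appears on both sides and cancels. Collect the known terms of each column as K = Σ(ρt)_known − 3340 × (depth of known layers): K_A = 55908.5 − 3340×20.65 = −13062.5; K_B = 76833.6 − 3340×(2.81 + 26.28) = −20327.
Balance: K_A − x×(3340 − 2980) = K_B, so x = (K_A − K_B)/(3340 − 2980) = 7264.5/360 = 20.2 km.

20.2 km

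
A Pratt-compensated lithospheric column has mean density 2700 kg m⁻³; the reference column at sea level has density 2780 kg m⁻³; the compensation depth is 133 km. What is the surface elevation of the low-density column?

ρ_ref D = ρ (D + h) → h = D (ρ_ref − ρ)/ρ.
h = 133 km × (2780 − 2700)/2700 = 3.94 km.

3.94 km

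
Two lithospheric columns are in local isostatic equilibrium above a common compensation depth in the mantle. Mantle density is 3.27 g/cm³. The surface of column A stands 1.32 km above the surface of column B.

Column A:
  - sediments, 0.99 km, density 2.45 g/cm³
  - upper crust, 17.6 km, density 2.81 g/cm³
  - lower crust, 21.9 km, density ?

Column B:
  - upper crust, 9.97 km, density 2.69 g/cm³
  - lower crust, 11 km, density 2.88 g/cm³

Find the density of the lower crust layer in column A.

Take the compensation level at the base of the deeper column (depth z_c below the surface of column A) and equate Σ ρ_i t_i down to z_c; mantle fills any gap and the z_c terms cancel.
Column A: 0.99×2.45 + 17.6×2.81 + 21.9×ρ + (z_c − 40.49)×3.27
Column B: 1.32×0 + 9.97×2.69 + 11×2.88 + (z_c − 1.32 − 20.97)×3.27
The z_c×3.27 term appears on both sides and cancels. Collect the known terms of each column as K = Σ(ρt)_known − 3.27 × (depth of known layers): K_A = 51.8815 − 3.27×40.49 = −80.5208; K_B = 58.4993 − 3.27×(1.32 + 20.97) = −14.389.
Balance: K_A + 21.9×ρ = K_B, so ρ = (K_B − K_A)/21.9 = 66.1318/21.9 = 3.02 g/cm³.

3.02 g/cm³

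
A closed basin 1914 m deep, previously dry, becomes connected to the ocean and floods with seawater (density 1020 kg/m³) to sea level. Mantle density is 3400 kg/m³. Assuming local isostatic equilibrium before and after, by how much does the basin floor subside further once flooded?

After flooding the water column is d + s deep. Its weight must equal the weight of mantle displaced by the extra subsidence s: (d + s) ρ_w = s ρ_m.
s = d ρ_w / (ρ_m − ρ_w) = 1914 m × 1020/(3400 − 1020) = 820 m.

820 m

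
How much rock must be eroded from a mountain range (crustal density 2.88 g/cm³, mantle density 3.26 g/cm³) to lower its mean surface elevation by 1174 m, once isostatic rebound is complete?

Net drop Δ = e − u = e − e ρ_c/ρ_m = e (ρ_m − ρ_c)/ρ_m.
e = Δ ρ_m/(ρ_m − ρ_c) = 1174 m × 3.26/0.38 = 10100 m.

10100 m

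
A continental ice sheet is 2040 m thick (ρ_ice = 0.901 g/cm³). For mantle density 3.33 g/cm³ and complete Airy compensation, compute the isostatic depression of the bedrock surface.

Balancing pressure at the compensation depth: the ice load ρ_ice t is balanced by mantle displaced below, ρ_m s.
s = t ρ_ice / ρ_m = 2040 m × 0.901/3.33 = 552 m.

552 m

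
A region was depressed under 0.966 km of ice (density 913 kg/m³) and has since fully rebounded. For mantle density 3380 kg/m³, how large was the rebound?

0.261 km

Removing the load lets mantle flow back in; uplift u satisfies ρ_ice t = ρ_m u.
u = t ρ_ice/ρ_m = 0.966 km × 913/3380 = 0.261 km.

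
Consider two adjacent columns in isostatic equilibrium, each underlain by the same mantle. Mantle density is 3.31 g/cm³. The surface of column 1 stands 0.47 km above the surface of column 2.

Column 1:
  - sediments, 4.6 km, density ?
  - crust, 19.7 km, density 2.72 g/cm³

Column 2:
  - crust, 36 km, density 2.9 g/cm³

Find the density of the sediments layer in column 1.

Take the compensation level at the base of the deeper column (depth z_c below the surface of column 1) and equate Σ ρ_i t_i down to z_c; mantle fills any gap and the z_c terms cancel.
Column 1: 4.6×ρ + 19.7×2.72 + (z_c − 24.3)×3.31
Column 2: 0.47×0 + 36×2.9 + (z_c − 0.47 − 36)×3.31
The z_c×3.31 term appears on both sides and cancels. Collect the known terms of each column as K = Σ(ρt)_known − 3.31 × (depth of known layers): K_1 = 53.584 − 3.31×24.3 = −26.849; K_2 = 104.4 − 3.31×(0.47 + 36) = −16.3157.
Balance: K_1 + 4.6×ρ = K_2, so ρ = (K_2 − K_1)/4.6 = 10.5333/4.6 = 2.29 g/cm³.

2.29 g/cm³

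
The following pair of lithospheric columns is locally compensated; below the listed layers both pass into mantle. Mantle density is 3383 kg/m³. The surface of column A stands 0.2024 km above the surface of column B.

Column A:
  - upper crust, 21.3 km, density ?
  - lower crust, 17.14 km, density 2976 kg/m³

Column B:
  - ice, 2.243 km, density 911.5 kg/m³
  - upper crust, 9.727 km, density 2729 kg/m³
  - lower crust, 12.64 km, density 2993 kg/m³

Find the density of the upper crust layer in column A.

Take the compensation level at the base of the deeper column (depth z_c below the surface of column A) and equate Σ ρ_i t_i down to z_c; mantle fills any gap and the z_c terms cancel.
Column A: 21.3×ρ + 17.14×2976 + (z_c − 38.44)×3383
Column B: 0.2024×0 + 2.243×911.5 + 9.727×2729 + 12.64×2993 + (z_c − 0.2024 − 24.61)×3383
The z_c×3383 term appears on both sides and cancels. Collect the known terms of each column as K = Σ(ρt)_known − 3383 × (depth of known layers): K_A = 51008.64 − 3383×38.44 = −79033.88; K_B = 66420.9975 − 3383×(0.2024 + 24.61) = −17519.3517.
Balance: K_A + 21.3×ρ = K_B, so ρ = (K_B − K_A)/21.3 = 61514.5/21.3 = 2890 kg/m³.

2890 kg/m³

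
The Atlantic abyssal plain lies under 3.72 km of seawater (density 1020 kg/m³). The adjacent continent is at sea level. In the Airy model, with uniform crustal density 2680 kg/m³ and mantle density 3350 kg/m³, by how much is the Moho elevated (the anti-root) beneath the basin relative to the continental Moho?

9.22 km

Balancing pressure at the compensation depth: replacing crust with seawater at the top is compensated by replacing crust with mantle at the base: d (ρ_c − ρ_w) = a (ρ_m − ρ_c).
a = d (ρ_c − ρ_w)/(ρ_m − ρ_c) = 3.72 km × 1660/670 = 9.22 km.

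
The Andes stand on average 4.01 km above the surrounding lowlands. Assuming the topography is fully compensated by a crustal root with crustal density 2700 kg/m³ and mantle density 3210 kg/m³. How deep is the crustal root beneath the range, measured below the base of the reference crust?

Equating mass per unit area of the two columns: the weight of the topography is balanced by the buoyancy of the root, ρ_c h = (ρ_m − ρ_c) r.
r = h · ρ_c / (ρ_m − ρ_c) = 4.01 km × 2700 / (3210 − 2700) = 21.2 km.

21.2 km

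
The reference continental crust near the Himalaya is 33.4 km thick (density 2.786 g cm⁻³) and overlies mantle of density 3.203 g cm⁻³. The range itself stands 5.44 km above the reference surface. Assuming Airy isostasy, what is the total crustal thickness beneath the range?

Root depth r = h ρ_c / (ρ_m − ρ_c) = 5.44 km × 2.786 / 0.417 = 36.34 km.
Total thickness = T + h + r = 33.4 km + 5.44 km + 36.34 km = 75.2 km.

75.2 km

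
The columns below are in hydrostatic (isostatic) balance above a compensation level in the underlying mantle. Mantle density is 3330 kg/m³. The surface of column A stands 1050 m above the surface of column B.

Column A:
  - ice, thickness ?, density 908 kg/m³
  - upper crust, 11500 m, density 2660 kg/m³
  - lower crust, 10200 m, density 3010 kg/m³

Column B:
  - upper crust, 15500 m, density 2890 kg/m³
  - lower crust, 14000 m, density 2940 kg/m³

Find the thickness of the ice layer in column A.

1980 m

Take the compensation level at the base of the deeper column (depth z_c below the surface of column A) and equate Σ ρ_i t_i down to z_c; mantle fills any gap and the z_c terms cancel.
Column A: x×908 + 11500×2660 + 10200×3010 + (z_c − 21700 − x)×3330
Column B: 1050×0 + 15500×2890 + 14000×2940 + (z_c − 1050 − 29500)×3330
The z_c×3330 term appears on both sides and cancels. Collect the known terms of each column as K = Σ(ρt)_known − 3330 × (depth of known layers): K_A = 61292000 − 3330×21700 = −10969000; K_B = 85955000 − 3330×(1050 + 29500) = −15776500.
Balance: K_A − x×(3330 − 908) = K_B, so x = (K_A − K_B)/(3330 − 908) = 4807500/2422 = 1980 m.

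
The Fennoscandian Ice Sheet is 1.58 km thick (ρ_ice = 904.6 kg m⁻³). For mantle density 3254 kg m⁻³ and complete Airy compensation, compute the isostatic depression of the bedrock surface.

Equating mass per unit area of the two columns: the ice load ρ_ice t is balanced by mantle displaced below, ρ_m s.
s = t ρ_ice / ρ_m = 1.58 km × 904.6/3254 = 0.439 km.

0.439 km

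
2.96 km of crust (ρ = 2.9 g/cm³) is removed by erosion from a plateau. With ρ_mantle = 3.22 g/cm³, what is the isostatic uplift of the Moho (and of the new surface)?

2.67 km

Unloading: uplift u = e ρ_c/ρ_m = 2.96 km × 2.9/3.22 = 2.67 km.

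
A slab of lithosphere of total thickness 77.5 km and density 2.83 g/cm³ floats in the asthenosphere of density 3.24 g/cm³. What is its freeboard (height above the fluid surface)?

Floating equilibrium: submerged depth d = t ρ_obj/ρ_fluid = 77.5 km × 2.83/3.24 = 67.69 km.
Freeboard = t − d = 77.5 km − 67.69 km = 9.81 km.

9.81 km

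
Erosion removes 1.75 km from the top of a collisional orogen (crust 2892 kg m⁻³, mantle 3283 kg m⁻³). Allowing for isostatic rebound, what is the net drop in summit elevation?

0.208 km

Rebound u = e ρ_c/ρ_m = 1.75 km × 2892/3283 = 1.542 km.
Net surface drop = e − u = 1.75 km − 1.542 km = e (ρ_m − ρ_c)/ρ_m = 0.208 km.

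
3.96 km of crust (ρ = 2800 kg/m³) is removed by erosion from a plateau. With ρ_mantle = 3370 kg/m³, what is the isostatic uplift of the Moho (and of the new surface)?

3.29 km

Unloading: uplift u = e ρ_c/ρ_m = 3.96 km × 2800/3370 = 3.29 km.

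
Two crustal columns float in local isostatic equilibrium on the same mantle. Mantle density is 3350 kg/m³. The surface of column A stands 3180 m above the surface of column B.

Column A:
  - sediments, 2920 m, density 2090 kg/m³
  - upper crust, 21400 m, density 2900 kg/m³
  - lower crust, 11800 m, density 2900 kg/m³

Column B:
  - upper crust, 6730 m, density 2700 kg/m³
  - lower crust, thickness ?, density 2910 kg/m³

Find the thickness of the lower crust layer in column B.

Take the compensation level at the base of the deeper column (depth z_c below the surface of column A) and equate Σ ρ_i t_i down to z_c; mantle fills any gap and the z_c terms cancel.
Column A: 2920×2090 + 21400×2900 + 11800×2900 + (z_c − 36120)×3350
Column B: 3180×0 + 6730×2700 + x×2910 + (z_c − 3180 − 6730 − x)×3350
The z_c×3350 term appears on both sides and cancels. Collect the known terms of each column as K = Σ(ρt)_known − 3350 × (depth of known layers): K_A = 102382800 − 3350×36120 = −18619200; K_B = 18171000 − 3350×(3180 + 6730) = −15027500.
Balance: K_A = K_B − x×(3350 − 2910), so x = (K_B − K_A)/(3350 − 2910) = 3591700/440 = 8160 m.

8160 m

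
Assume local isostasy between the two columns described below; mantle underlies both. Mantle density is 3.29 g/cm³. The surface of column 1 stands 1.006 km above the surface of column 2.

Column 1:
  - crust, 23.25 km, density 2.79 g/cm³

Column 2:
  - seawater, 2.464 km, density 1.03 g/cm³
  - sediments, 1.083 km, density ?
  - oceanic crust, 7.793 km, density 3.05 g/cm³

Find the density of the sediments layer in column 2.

Take the compensation level at the base of the deeper column (depth z_c below the surface of column 1) and equate Σ ρ_i t_i down to z_c; mantle fills any gap and the z_c terms cancel.
Column 1: 23.25×2.79 + (z_c − 23.25)×3.29
Column 2: 1.006×0 + 2.464×1.03 + 1.083×ρ + 7.793×3.05 + (z_c − 1.006 − 11.34)×3.29
The z_c×3.29 term appears on both sides and cancels. Collect the known terms of each column as K = Σ(ρt)_known − 3.29 × (depth of known layers): K_1 = 64.8675 − 3.29×23.25 = −11.625; K_2 = 26.30657 − 3.29×(1.006 + 11.34) = −14.31177.
Balance: K_1 = K_2 + 1.083×ρ, so ρ = (K_1 − K_2)/1.083 = 2.68677/1.083 = 2.48 g/cm³.

2.48 g/cm³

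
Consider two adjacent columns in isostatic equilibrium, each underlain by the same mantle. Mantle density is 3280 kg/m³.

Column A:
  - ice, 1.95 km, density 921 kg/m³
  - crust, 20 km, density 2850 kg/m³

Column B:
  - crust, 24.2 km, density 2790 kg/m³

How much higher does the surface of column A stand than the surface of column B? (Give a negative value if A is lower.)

For any compensation level in the mantle, the mantle terms cancel and isostasy reduces to e = (Σt_A − Σt_B) − (Σ(ρt)_A − Σ(ρt)_B) / ρ_m.
Σt_A = 21.95 km; Σt_B = 24.2 km; Σ(ρt)_A = 58795.95; Σ(ρt)_B = 67518 (in km·kg/m³).
e = (21.95 − 24.2) − (58795.95 − 67518) / 3280 = 0.409 km.

0.409 km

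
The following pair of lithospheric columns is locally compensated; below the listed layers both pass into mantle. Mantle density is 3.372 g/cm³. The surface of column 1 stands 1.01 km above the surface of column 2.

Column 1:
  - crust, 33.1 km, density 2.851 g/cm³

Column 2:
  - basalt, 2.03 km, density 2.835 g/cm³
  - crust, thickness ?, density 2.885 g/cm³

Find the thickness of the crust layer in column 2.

Take the compensation level at the base of the deeper column (depth z_c below the surface of column 1) and equate Σ ρ_i t_i down to z_c; mantle fills any gap and the z_c terms cancel.
Column 1: 33.1×2.851 + (z_c − 33.1)×3.372
Column 2: 1.01×0 + 2.03×2.835 + x×2.885 + (z_c − 1.01 − 2.03 − x)×3.372
The z_c×3.372 term appears on both sides and cancels. Collect the known terms of each column as K = Σ(ρt)_known − 3.372 × (depth of known layers): K_1 = 94.3681 − 3.372×33.1 = −17.2451; K_2 = 5.75505 − 3.372×(1.01 + 2.03) = −4.49583.
Balance: K_1 = K_2 − x×(3.372 − 2.885), so x = (K_2 − K_1)/(3.372 − 2.885) = 12.7493/0.487 = 26.2 km.

26.2 km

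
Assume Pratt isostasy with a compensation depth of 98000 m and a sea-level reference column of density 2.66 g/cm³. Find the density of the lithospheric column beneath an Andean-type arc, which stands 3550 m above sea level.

2.57 g/cm³

Pratt balance: ρ_ref D = ρ (D + h).
ρ = ρ_ref D/(D + h) = 2.66 × 98000 m/(98000 m + 3550 m) = 2.57 g/cm³.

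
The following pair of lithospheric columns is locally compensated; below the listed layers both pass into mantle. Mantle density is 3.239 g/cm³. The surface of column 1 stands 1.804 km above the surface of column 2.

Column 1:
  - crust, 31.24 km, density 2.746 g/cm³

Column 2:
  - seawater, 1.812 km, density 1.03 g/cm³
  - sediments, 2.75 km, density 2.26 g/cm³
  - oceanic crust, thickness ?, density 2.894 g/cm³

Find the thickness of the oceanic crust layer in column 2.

Take the compensation level at the base of the deeper column (depth z_c below the surface of column 1) and equate Σ ρ_i t_i down to z_c; mantle fills any gap and the z_c terms cancel.
Column 1: 31.24×2.746 + (z_c − 31.24)×3.239
Column 2: 1.804×0 + 1.812×1.03 + 2.75×2.26 + x×2.894 + (z_c − 1.804 − 4.562 − x)×3.239
The z_c×3.239 term appears on both sides and cancels. Collect the known terms of each column as K = Σ(ρt)_known − 3.239 × (depth of known layers): K_1 = 85.78504 − 3.239×31.24 = −15.40132; K_2 = 8.08136 − 3.239×(1.804 + 4.562) = −12.538114.
Balance: K_1 = K_2 − x×(3.239 − 2.894), so x = (K_2 − K_1)/(3.239 − 2.894) = 2.86321/0.345 = 8.3 km.

8.3 km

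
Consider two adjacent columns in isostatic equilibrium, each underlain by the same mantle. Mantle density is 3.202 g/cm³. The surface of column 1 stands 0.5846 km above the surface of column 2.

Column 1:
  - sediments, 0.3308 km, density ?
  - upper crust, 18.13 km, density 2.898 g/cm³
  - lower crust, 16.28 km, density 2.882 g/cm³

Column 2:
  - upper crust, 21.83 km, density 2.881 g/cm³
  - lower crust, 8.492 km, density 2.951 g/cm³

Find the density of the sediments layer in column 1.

2.33 g/cm³

Take the compensation level at the base of the deeper column (depth z_c below the surface of column 1) and equate Σ ρ_i t_i down to z_c; mantle fills any gap and the z_c terms cancel.
Column 1: 0.3308×ρ + 18.13×2.898 + 16.28×2.882 + (z_c − 34.7408)×3.202
Column 2: 0.5846×0 + 21.83×2.881 + 8.492×2.951 + (z_c − 0.5846 − 30.322)×3.202
The z_c×3.202 term appears on both sides and cancels. Collect the known terms of each column as K = Σ(ρt)_known − 3.202 × (depth of known layers): K_1 = 99.4597 − 3.202×34.7408 = −11.7803416; K_2 = 87.952122 − 3.202×(0.5846 + 30.322) = −11.0108112.
Balance: K_1 + 0.3308×ρ = K_2, so ρ = (K_2 − K_1)/0.3308 = 0.76953/0.3308 = 2.33 g/cm³.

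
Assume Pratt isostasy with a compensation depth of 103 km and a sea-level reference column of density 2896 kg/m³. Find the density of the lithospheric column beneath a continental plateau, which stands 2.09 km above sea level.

2840 kg/m³

Pratt balance: ρ_ref D = ρ (D + h).
ρ = ρ_ref D/(D + h) = 2896 × 103 km/(103 km + 2.09 km) = 2840 kg/m³.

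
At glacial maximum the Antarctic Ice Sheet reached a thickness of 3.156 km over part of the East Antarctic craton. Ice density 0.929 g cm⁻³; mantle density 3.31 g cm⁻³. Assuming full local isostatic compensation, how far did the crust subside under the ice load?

For local isostatic compensation: the ice load ρ_ice t is balanced by mantle displaced below, ρ_m s.
s = t ρ_ice / ρ_m = 3.156 km × 0.929/3.31 = 0.886 km.

0.886 km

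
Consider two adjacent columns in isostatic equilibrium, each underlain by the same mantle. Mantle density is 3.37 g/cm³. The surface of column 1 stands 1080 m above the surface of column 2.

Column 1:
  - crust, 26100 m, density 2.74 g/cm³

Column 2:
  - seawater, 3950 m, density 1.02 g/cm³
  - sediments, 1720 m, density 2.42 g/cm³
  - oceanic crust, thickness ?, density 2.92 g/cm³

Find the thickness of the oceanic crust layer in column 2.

4190 m

Take the compensation level at the base of the deeper column (depth z_c below the surface of column 1) and equate Σ ρ_i t_i down to z_c; mantle fills any gap and the z_c terms cancel.
Column 1: 26100×2.74 + (z_c − 26100)×3.37
Column 2: 1080×0 + 3950×1.02 + 1720×2.42 + x×2.92 + (z_c − 1080 − 5670 − x)×3.37
The z_c×3.37 term appears on both sides and cancels. Collect the known terms of each column as K = Σ(ρt)_known − 3.37 × (depth of known layers): K_1 = 71514 − 3.37×26100 = −16443; K_2 = 8191.4 − 3.37×(1080 + 5670) = −14556.1.
Balance: K_1 = K_2 − x×(3.37 − 2.92), so x = (K_2 − K_1)/(3.37 − 2.92) = 1886.9/0.45 = 4190 m.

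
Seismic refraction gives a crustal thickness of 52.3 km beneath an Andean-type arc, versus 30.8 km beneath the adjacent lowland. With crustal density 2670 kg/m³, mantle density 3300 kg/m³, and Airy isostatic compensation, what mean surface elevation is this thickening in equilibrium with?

4.1 km

Excess crust Δ = 52.3 km − 30.8 km = 21.5 km, split between elevation h and root r with h + r = Δ.
Airy balance ρ_c h = (ρ_m − ρ_c) r gives r = h ρ_c/(ρ_m − ρ_c), so h (1 + ρ_c/(ρ_m − ρ_c)) = Δ, i.e. h = Δ (ρ_m − ρ_c)/ρ_m.
h = 21.5 km × 630/3300 = 4.1 km.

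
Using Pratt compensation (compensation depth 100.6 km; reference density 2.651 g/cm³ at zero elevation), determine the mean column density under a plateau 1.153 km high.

Pratt balance: ρ_ref D = ρ (D + h).
ρ = ρ_ref D/(D + h) = 2.651 × 100.6 km/(100.6 km + 1.153 km) = 2.62 g/cm³.

2.62 g/cm³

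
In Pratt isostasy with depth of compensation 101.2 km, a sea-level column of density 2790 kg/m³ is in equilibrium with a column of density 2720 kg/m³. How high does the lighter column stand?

2.6 km

ρ_ref D = ρ (D + h) → h = D (ρ_ref − ρ)/ρ.
h = 101.2 km × (2790 − 2720)/2720 = 2.6 km.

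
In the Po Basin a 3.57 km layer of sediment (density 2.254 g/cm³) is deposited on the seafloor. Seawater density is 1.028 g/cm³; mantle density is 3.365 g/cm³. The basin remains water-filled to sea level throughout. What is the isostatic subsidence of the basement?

1.87 km

Submarine loading: the sediment displaces seawater, and the subsidence is in turn flooded, so s (ρ_m − ρ_w) = t (ρ_sed − ρ_w).
s = 3.57 km × (2.254 − 1.028) / (3.365 − 1.028) = 1.87 km.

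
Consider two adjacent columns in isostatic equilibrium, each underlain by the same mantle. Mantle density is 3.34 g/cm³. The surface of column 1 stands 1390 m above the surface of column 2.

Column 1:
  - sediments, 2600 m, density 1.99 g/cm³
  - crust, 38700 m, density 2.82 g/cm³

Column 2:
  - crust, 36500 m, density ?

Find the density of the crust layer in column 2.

Take the compensation level at the base of the deeper column (depth z_c below the surface of column 1) and equate Σ ρ_i t_i down to z_c; mantle fills any gap and the z_c terms cancel.
Column 1: 2600×1.99 + 38700×2.82 + (z_c − 41300)×3.34
Column 2: 1390×0 + 36500×ρ + (z_c − 1390 − 36500)×3.34
The z_c×3.34 term appears on both sides and cancels. Collect the known terms of each column as K = Σ(ρt)_known − 3.34 × (depth of known layers): K_1 = 114308 − 3.34×41300 = −23634; K_2 = 0 − 3.34×(1390 + 36500) = −126552.6.
Balance: K_1 = K_2 + 36500×ρ, so ρ = (K_1 − K_2)/36500 = 102919/36500 = 2.82 g/cm³.

2.82 g/cm³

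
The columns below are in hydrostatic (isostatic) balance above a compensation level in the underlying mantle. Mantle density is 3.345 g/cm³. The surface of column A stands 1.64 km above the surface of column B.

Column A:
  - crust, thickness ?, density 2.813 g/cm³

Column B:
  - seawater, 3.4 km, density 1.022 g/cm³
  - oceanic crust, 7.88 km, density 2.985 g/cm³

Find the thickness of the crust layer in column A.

Take the compensation level at the base of the deeper column (depth z_c below the surface of column A) and equate Σ ρ_i t_i down to z_c; mantle fills any gap and the z_c terms cancel.
Column A: x×2.813 + (z_c − 0 − x)×3.345
Column B: 1.64×0 + 3.4×1.022 + 7.88×2.985 + (z_c − 1.64 − 11.28)×3.345
The z_c×3.345 term appears on both sides and cancels. Collect the known terms of each column as K = Σ(ρt)_known − 3.345 × (depth of known layers): K_A = 0 − 3.345×0 = 0; K_B = 26.9966 − 3.345×(1.64 + 11.28) = −16.2208.
Balance: K_A − x×(3.345 − 2.813) = K_B, so x = (K_A − K_B)/(3.345 − 2.813) = 16.2208/0.532 = 30.5 km.

30.5 km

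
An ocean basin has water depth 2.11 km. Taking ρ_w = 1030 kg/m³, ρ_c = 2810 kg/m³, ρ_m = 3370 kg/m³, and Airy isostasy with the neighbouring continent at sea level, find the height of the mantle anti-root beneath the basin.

By Archimedes' principle applied to the lithosphere: replacing crust with seawater at the top is compensated by replacing crust with mantle at the base: d (ρ_c − ρ_w) = a (ρ_m − ρ_c).
a = d (ρ_c − ρ_w)/(ρ_m − ρ_c) = 2.11 km × 1780/560 = 6.71 km.

6.71 km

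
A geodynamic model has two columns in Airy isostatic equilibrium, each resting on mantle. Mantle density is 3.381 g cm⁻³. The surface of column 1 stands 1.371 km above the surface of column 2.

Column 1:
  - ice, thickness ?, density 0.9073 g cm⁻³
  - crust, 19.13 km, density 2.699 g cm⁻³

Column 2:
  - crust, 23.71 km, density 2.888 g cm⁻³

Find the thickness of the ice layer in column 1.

1.33 km

Take the compensation level at the base of the deeper column (depth z_c below the surface of column 1) and equate Σ ρ_i t_i down to z_c; mantle fills any gap and the z_c terms cancel.
Column 1: x×0.9073 + 19.13×2.699 + (z_c − 19.13 − x)×3.381
Column 2: 1.371×0 + 23.71×2.888 + (z_c − 1.371 − 23.71)×3.381
The z_c×3.381 term appears on both sides and cancels. Collect the known terms of each column as K = Σ(ρt)_known − 3.381 × (depth of known layers): K_1 = 51.63187 − 3.381×19.13 = −13.04666; K_2 = 68.47448 − 3.381×(1.371 + 23.71) = −16.324381.
Balance: K_1 − x×(3.381 − 0.9073) = K_2, so x = (K_1 − K_2)/(3.381 − 0.9073) = 3.27772/2.4737 = 1.33 km.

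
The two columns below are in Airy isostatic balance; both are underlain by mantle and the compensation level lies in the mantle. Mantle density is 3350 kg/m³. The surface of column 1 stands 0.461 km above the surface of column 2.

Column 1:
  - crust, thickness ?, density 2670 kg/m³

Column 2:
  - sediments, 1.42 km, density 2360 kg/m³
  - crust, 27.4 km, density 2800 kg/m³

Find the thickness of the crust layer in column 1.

26.5 km

Take the compensation level at the base of the deeper column (depth z_c below the surface of column 1) and equate Σ ρ_i t_i down to z_c; mantle fills any gap and the z_c terms cancel.
Column 1: x×2670 + (z_c − 0 − x)×3350
Column 2: 0.461×0 + 1.42×2360 + 27.4×2800 + (z_c − 0.461 − 28.82)×3350
The z_c×3350 term appears on both sides and cancels. Collect the known terms of each column as K = Σ(ρt)_known − 3350 × (depth of known layers): K_1 = 0 − 3350×0 = 0; K_2 = 80071.2 − 3350×(0.461 + 28.82) = −18020.15.
Balance: K_1 − x×(3350 − 2670) = K_2, so x = (K_1 − K_2)/(3350 − 2670) = 18020.2/680 = 26.5 km.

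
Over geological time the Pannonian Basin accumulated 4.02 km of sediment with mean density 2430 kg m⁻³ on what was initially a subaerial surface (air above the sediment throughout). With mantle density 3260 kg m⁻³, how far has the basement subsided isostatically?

3 km

Subaerial load: s = t ρ_sed / ρ_m = 4.02 km × 2430/3260 = 3 km.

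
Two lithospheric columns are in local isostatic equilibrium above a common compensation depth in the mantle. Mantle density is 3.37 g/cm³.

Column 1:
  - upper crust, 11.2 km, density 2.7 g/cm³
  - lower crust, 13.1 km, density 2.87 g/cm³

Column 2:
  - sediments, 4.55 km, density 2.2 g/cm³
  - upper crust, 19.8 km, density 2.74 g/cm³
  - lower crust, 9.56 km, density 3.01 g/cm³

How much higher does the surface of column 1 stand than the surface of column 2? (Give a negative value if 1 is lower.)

−2.13 km

For any compensation level in the mantle, the mantle terms cancel and isostasy reduces to e = (Σt_1 − Σt_2) − (Σ(ρt)_1 − Σ(ρt)_2) / ρ_m.
Σt_1 = 24.3 km; Σt_2 = 33.91 km; Σ(ρt)_1 = 67.837; Σ(ρt)_2 = 93.0376 (in km·g/cm³).
e = (24.3 − 33.91) − (67.837 − 93.0376) / 3.37 = −2.13 km.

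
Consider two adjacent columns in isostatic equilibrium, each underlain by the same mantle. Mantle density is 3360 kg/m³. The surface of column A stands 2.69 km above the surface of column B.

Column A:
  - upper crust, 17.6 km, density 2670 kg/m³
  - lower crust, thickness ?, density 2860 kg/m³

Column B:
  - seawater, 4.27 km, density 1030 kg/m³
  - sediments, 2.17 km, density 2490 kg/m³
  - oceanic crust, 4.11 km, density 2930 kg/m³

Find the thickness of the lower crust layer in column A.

21 km

Take the compensation level at the base of the deeper column (depth z_c below the surface of column A) and equate Σ ρ_i t_i down to z_c; mantle fills any gap and the z_c terms cancel.
Column A: 17.6×2670 + x×2860 + (z_c − 17.6 − x)×3360
Column B: 2.69×0 + 4.27×1030 + 2.17×2490 + 4.11×2930 + (z_c − 2.69 − 10.55)×3360
The z_c×3360 term appears on both sides and cancels. Collect the known terms of each column as K = Σ(ρt)_known − 3360 × (depth of known layers): K_A = 46992 − 3360×17.6 = −12144; K_B = 21843.7 − 3360×(2.69 + 10.55) = −22642.7.
Balance: K_A − x×(3360 − 2860) = K_B, so x = (K_A − K_B)/(3360 − 2860) = 10498.7/500 = 21 km.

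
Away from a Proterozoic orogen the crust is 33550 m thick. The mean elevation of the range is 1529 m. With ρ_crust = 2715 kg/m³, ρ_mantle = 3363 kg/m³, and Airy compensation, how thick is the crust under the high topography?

41500 m

Root depth r = h ρ_c / (ρ_m − ρ_c) = 1529 m × 2715 / 648 = 6406 m.
Total thickness = T + h + r = 33550 m + 1529 m + 6406 m = 41500 m.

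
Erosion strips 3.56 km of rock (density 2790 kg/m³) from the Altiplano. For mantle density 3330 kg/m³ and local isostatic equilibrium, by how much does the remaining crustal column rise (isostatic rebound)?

2.98 km

Unloading: uplift u = e ρ_c/ρ_m = 3.56 km × 2790/3330 = 2.98 km.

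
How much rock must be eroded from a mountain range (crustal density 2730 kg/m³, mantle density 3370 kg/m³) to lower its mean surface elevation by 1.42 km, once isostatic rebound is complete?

Net drop Δ = e − u = e − e ρ_c/ρ_m = e (ρ_m − ρ_c)/ρ_m.
e = Δ ρ_m/(ρ_m − ρ_c) = 1.42 km × 3370/640 = 7.48 km.

7.48 km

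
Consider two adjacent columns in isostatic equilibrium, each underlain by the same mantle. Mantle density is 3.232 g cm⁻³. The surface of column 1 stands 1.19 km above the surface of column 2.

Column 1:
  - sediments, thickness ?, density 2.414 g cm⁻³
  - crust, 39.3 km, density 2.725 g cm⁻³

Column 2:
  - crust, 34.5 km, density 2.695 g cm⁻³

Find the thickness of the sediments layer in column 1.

Take the compensation level at the base of the deeper column (depth z_c below the surface of column 1) and equate Σ ρ_i t_i down to z_c; mantle fills any gap and the z_c terms cancel.
Column 1: x×2.414 + 39.3×2.725 + (z_c − 39.3 − x)×3.232
Column 2: 1.19×0 + 34.5×2.695 + (z_c − 1.19 − 34.5)×3.232
The z_c×3.232 term appears on both sides and cancels. Collect the known terms of each column as K = Σ(ρt)_known − 3.232 × (depth of known layers): K_1 = 107.0925 − 3.232×39.3 = −19.9251; K_2 = 92.9775 − 3.232×(1.19 + 34.5) = −22.37258.
Balance: K_1 − x×(3.232 − 2.414) = K_2, so x = (K_1 − K_2)/(3.232 − 2.414) = 2.44748/0.818 = 2.99 km.

2.99 km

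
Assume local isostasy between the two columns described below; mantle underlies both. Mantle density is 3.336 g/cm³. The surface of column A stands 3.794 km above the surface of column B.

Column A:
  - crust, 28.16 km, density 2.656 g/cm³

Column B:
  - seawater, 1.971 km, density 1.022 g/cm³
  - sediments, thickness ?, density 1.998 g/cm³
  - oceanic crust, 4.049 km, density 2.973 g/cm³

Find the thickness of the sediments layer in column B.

Take the compensation level at the base of the deeper column (depth z_c below the surface of column A) and equate Σ ρ_i t_i down to z_c; mantle fills any gap and the z_c terms cancel.
Column A: 28.16×2.656 + (z_c − 28.16)×3.336
Column B: 3.794×0 + 1.971×1.022 + x×1.998 + 4.049×2.973 + (z_c − 3.794 − 6.02 − x)×3.336
The z_c×3.336 term appears on both sides and cancels. Collect the known terms of each column as K = Σ(ρt)_known − 3.336 × (depth of known layers): K_A = 74.79296 − 3.336×28.16 = −19.1488; K_B = 14.052039 − 3.336×(3.794 + 6.02) = −18.687465.
Balance: K_A = K_B − x×(3.336 − 1.998), so x = (K_B − K_A)/(3.336 − 1.998) = 0.461335/1.338 = 0.345 km.

0.345 km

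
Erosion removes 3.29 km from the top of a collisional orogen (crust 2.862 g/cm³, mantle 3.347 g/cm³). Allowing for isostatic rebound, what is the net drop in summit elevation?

Rebound u = e ρ_c/ρ_m = 3.29 km × 2.862/3.347 = 2.813 km.
Net surface drop = e − u = 3.29 km − 2.813 km = e (ρ_m − ρ_c)/ρ_m = 0.477 km.

0.477 km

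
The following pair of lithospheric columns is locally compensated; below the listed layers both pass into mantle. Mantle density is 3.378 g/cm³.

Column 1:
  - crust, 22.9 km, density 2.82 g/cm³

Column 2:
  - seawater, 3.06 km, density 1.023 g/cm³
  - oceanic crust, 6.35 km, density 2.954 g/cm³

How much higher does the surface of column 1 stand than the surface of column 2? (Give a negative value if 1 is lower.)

For any compensation level in the mantle, the mantle terms cancel and isostasy reduces to e = (Σt_1 − Σt_2) − (Σ(ρt)_1 − Σ(ρt)_2) / ρ_m.
Σt_1 = 22.9 km; Σt_2 = 9.41 km; Σ(ρt)_1 = 64.578; Σ(ρt)_2 = 21.88828 (in km·g/cm³).
e = (22.9 − 9.41) − (64.578 − 21.88828) / 3.378 = 0.852 km.

0.852 km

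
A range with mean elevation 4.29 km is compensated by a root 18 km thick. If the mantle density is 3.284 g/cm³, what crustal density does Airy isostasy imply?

2.65 g/cm³

ρ_c h = (ρ_m − ρ_c) r → ρ_c (h + r) = ρ_m r → ρ_c = ρ_m r / (h + r).
ρ_c = 3.284 × 18 km / (4.29 km + 18 km) = 2.65 g/cm³.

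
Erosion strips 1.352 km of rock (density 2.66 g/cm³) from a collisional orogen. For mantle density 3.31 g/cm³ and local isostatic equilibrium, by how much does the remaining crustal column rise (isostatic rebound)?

Unloading: uplift u = e ρ_c/ρ_m = 1.352 km × 2.66/3.31 = 1.09 km.

1.09 km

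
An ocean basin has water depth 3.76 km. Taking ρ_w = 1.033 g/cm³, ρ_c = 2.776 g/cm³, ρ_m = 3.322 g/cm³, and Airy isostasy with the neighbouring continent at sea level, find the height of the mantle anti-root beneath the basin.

12 km

Isostatic balance requires: replacing crust with seawater at the top is compensated by replacing crust with mantle at the base: d (ρ_c − ρ_w) = a (ρ_m − ρ_c).
a = d (ρ_c − ρ_w)/(ρ_m − ρ_c) = 3.76 km × 1.743/0.546 = 12 km.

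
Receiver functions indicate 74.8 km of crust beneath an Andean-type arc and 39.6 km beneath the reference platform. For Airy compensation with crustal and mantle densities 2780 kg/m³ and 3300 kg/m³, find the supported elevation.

Excess crust Δ = 74.8 km − 39.6 km = 35.2 km, split between elevation h and root r with h + r = Δ.
Airy balance ρ_c h = (ρ_m − ρ_c) r gives r = h ρ_c/(ρ_m − ρ_c), so h (1 + ρ_c/(ρ_m − ρ_c)) = Δ, i.e. h = Δ (ρ_m − ρ_c)/ρ_m.
h = 35.2 km × 520/3300 = 5.55 km.

5.55 km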